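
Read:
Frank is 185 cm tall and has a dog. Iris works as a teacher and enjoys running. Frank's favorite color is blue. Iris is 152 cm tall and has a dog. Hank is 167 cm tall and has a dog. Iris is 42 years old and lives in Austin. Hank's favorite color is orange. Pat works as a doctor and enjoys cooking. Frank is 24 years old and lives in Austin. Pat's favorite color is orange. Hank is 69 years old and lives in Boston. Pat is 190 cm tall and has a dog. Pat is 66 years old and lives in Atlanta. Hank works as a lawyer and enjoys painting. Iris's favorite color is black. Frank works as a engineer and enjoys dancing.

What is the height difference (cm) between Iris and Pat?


|152 - 190| = 38

38


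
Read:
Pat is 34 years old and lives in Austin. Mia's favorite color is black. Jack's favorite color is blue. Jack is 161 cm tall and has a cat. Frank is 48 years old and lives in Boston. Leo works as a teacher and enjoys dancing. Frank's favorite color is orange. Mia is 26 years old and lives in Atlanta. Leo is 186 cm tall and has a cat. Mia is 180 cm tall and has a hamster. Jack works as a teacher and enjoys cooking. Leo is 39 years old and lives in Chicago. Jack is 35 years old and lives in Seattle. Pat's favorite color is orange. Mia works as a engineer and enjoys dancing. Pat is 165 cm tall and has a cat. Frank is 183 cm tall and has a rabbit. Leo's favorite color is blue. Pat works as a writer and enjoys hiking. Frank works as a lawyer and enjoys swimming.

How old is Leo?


Leo is 39 years old

39


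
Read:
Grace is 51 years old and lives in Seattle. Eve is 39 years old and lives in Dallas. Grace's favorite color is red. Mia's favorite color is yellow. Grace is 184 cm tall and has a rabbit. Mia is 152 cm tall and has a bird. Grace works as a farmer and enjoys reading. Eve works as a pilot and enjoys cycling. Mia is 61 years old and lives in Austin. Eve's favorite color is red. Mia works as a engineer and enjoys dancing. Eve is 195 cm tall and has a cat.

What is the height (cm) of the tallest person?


Tallest: Eve at 195 cm

195


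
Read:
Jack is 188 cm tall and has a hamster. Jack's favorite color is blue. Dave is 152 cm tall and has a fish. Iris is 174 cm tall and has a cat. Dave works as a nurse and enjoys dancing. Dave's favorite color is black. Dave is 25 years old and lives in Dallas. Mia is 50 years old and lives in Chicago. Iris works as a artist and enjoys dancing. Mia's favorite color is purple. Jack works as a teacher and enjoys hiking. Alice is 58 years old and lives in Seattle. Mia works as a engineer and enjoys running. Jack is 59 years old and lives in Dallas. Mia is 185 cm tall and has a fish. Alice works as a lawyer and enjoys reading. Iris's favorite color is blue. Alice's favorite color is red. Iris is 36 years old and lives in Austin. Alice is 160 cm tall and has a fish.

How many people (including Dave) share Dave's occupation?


Dave is a nurse. Count = 1

1


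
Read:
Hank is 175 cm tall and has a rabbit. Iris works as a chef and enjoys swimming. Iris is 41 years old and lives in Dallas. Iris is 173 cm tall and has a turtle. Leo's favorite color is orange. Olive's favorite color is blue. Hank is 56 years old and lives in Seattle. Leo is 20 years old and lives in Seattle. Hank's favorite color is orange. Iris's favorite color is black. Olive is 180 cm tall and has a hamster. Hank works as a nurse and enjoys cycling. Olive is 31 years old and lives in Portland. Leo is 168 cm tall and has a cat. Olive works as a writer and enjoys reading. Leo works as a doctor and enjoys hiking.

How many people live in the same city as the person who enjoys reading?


Person with hobby reading is Olive, city Portland. Count = 1

1


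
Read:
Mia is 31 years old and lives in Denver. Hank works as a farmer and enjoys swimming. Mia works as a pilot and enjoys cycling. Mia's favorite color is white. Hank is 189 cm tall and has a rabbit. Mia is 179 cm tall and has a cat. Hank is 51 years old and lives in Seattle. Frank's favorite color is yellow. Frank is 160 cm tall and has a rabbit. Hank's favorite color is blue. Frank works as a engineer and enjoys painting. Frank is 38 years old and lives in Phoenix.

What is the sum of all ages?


31+38+51 = 120

120


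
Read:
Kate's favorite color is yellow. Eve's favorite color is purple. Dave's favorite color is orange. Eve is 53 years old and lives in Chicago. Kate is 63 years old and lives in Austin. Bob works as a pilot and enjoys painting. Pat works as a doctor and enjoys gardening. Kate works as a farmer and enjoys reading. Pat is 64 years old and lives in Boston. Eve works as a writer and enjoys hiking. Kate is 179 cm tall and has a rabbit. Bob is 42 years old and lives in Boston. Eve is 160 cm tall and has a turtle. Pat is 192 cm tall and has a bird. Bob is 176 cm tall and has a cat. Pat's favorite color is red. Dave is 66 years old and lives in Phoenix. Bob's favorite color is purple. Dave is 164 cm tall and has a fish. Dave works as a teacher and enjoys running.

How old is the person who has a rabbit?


Person with rabbit is Kate, age 63

63


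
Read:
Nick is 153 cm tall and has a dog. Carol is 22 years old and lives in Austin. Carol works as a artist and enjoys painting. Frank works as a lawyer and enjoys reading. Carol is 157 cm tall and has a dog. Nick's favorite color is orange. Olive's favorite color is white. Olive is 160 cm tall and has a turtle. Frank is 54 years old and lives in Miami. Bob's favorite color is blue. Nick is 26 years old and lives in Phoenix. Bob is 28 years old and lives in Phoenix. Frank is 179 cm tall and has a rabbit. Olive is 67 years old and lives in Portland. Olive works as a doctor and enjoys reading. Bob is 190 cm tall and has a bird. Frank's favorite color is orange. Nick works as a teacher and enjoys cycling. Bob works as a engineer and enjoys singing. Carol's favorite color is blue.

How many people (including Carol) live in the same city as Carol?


Carol lives in Austin. Count = 1

1


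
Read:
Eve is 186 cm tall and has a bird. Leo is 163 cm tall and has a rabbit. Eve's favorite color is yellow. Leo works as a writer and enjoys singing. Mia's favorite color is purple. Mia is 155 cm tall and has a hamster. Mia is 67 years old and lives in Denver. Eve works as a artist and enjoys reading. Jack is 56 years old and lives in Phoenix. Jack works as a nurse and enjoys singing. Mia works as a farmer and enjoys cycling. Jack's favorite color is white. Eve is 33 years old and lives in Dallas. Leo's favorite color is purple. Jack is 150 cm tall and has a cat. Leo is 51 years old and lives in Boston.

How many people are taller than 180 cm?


Taller than 180: 1

1


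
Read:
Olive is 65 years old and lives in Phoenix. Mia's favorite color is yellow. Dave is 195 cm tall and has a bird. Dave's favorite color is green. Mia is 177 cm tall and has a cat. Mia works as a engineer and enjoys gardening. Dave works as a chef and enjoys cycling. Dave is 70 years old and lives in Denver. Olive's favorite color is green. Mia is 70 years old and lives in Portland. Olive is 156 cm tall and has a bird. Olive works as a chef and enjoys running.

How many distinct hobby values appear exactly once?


Unique hobby values: 3

3


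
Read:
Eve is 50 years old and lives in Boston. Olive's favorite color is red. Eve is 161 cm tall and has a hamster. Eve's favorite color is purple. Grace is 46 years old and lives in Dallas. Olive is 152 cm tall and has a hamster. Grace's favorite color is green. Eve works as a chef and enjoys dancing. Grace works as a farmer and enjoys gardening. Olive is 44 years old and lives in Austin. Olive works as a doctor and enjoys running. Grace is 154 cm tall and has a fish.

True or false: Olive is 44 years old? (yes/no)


Olive is actually 44. yes

yes


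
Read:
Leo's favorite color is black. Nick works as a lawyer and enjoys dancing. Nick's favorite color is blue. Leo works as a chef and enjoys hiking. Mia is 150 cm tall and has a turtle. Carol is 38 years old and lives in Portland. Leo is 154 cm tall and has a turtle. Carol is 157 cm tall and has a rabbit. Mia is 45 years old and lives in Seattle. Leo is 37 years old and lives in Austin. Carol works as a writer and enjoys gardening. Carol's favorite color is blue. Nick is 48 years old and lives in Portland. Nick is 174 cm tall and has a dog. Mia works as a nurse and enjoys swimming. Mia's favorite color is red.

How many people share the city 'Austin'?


Count: 1

1


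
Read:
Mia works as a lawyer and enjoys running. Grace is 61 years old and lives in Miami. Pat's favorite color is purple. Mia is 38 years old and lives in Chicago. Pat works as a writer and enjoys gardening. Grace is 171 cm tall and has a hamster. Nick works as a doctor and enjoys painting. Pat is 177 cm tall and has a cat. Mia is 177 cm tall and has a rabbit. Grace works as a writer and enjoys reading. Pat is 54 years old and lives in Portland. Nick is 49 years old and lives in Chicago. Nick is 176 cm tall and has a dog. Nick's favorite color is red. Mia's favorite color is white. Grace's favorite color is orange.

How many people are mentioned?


People: Mia, Grace, Pat, Nick. Count = 4

4


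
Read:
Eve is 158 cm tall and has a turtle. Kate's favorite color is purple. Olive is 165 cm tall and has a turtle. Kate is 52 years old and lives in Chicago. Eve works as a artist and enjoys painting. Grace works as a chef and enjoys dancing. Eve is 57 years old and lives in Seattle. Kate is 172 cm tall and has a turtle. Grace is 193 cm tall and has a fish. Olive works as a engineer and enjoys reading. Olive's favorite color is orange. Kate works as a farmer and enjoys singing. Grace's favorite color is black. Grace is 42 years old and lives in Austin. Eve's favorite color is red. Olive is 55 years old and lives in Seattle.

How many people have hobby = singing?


Count: 1

1


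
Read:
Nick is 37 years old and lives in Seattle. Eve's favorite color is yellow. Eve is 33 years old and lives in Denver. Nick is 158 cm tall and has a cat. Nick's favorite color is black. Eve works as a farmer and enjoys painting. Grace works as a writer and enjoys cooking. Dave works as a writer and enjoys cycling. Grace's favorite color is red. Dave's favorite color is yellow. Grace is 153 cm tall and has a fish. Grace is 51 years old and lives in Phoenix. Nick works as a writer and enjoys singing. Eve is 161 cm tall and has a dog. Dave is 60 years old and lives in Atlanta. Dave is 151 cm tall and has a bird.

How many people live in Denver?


Count in Denver: 1

1


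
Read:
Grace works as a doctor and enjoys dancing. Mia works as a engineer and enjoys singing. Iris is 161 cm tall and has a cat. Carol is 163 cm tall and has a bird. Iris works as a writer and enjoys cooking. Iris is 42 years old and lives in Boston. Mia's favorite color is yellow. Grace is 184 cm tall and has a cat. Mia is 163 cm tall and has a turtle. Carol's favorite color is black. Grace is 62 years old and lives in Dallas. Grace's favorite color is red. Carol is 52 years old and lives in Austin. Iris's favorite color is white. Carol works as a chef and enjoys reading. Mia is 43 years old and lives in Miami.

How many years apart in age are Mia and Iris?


43 vs 42, diff = 1

1


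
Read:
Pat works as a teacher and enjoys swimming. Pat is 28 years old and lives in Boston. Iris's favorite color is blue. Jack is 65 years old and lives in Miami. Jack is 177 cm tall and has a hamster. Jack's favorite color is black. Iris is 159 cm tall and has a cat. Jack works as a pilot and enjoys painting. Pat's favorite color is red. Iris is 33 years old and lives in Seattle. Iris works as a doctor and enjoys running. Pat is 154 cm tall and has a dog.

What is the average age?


Sum=126, n=3, avg=42

42


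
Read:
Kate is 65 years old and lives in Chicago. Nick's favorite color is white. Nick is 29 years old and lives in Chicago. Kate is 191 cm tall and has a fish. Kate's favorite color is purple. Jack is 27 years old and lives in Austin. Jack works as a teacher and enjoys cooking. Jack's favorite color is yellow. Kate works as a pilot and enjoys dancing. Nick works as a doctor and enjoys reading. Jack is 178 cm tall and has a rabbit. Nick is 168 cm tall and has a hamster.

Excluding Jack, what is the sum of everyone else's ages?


Sum (excluding Jack): 94

94


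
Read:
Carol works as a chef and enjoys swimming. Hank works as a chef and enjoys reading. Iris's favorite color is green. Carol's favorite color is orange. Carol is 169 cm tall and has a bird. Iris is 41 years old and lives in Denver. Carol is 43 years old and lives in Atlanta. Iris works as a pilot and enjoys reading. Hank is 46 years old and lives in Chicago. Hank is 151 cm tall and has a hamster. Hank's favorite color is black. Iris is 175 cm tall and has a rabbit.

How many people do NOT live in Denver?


Not in Denver: 2

2


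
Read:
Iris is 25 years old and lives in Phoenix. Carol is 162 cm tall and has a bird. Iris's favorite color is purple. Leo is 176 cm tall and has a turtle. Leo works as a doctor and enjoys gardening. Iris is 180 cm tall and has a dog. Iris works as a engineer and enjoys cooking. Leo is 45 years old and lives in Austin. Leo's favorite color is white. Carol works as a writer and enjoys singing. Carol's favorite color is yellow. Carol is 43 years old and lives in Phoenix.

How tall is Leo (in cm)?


Leo is 176 cm tall

176


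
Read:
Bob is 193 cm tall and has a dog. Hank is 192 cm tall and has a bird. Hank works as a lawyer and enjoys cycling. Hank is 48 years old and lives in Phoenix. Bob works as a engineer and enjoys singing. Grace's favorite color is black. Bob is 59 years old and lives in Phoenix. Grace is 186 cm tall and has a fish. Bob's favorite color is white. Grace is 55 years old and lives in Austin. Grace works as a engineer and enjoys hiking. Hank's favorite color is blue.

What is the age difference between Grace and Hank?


|55 - 48| = 7

7


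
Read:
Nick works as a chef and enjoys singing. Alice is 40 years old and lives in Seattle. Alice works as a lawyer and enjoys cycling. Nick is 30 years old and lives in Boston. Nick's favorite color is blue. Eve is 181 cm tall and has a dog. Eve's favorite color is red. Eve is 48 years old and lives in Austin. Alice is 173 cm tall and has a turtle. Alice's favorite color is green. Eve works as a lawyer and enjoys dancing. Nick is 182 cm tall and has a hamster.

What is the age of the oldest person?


Oldest: Eve at 48

48


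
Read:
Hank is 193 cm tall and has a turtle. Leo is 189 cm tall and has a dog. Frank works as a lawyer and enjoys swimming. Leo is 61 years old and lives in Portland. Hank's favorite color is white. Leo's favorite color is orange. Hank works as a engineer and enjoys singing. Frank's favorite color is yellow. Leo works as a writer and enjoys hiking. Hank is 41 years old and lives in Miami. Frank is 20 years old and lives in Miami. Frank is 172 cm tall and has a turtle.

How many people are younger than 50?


Filter: 2

2


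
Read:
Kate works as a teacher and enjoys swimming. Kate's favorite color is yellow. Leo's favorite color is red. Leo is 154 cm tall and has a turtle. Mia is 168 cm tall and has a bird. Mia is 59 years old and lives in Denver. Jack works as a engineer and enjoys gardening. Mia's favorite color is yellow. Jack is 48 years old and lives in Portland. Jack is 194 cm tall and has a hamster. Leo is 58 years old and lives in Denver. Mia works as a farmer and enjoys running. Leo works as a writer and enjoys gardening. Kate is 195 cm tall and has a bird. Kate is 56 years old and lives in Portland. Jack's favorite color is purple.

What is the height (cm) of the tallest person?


Tallest: Kate at 195 cm

195


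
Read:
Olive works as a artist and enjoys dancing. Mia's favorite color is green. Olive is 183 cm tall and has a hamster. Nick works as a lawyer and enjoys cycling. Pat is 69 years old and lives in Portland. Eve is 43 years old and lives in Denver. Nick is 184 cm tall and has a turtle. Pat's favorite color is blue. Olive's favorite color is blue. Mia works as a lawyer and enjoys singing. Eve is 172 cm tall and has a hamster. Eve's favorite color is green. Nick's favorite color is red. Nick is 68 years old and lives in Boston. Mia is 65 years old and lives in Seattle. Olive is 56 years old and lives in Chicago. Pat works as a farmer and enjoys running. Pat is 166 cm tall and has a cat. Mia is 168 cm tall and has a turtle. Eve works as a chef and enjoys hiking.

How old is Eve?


Eve is 43 years old

43


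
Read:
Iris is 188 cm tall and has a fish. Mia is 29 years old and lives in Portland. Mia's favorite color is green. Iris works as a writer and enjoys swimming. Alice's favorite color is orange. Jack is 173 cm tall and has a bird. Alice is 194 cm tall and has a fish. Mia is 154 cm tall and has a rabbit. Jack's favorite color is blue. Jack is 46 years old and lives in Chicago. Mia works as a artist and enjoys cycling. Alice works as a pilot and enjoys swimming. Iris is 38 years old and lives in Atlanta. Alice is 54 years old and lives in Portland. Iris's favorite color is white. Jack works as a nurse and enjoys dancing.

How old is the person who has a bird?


Person with bird is Jack, age 46

46


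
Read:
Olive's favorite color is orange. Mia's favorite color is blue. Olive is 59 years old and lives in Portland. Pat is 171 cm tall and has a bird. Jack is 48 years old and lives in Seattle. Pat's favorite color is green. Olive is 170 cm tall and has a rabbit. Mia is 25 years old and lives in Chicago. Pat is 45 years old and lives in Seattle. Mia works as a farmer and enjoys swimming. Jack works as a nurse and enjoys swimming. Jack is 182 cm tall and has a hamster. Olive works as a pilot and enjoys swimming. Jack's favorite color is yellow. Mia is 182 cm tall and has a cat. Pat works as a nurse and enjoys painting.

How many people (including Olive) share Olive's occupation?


Olive is a pilot. Count = 1

1


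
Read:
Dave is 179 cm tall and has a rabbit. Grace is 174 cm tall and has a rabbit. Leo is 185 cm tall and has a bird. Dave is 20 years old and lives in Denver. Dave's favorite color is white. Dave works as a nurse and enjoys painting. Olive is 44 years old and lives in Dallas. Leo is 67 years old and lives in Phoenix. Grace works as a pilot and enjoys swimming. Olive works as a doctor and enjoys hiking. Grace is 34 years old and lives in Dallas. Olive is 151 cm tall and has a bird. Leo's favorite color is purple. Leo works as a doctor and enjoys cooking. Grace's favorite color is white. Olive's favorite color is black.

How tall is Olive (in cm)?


Olive is 151 cm tall

151


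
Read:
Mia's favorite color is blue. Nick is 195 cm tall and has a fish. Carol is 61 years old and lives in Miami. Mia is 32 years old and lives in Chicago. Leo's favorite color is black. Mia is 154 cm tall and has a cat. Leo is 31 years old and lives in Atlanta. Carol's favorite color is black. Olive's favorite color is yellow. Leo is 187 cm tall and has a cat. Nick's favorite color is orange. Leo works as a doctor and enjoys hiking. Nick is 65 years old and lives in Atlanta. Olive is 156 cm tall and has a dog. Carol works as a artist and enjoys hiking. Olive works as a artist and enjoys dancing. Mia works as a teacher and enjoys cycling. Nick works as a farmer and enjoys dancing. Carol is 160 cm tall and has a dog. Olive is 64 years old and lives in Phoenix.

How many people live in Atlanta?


Count in Atlanta: 2

2


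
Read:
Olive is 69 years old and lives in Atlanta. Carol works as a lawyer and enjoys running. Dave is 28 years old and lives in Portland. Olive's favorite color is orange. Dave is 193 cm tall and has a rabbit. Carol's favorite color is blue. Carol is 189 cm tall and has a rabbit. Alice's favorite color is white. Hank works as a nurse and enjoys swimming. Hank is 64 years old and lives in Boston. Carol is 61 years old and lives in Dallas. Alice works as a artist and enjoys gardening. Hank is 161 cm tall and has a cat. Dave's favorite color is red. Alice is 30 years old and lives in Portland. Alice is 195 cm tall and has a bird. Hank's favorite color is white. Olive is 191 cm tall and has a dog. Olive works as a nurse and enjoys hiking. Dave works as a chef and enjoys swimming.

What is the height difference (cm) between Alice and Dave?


|195 - 193| = 2

2


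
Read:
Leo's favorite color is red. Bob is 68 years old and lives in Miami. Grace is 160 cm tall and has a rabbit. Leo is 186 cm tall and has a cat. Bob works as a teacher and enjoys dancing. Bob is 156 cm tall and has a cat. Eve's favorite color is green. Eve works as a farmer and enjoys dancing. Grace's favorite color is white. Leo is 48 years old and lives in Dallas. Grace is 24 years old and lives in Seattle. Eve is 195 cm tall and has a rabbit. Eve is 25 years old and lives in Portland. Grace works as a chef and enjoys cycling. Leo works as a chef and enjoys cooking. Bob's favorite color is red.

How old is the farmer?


The farmer is Eve, age 25

25


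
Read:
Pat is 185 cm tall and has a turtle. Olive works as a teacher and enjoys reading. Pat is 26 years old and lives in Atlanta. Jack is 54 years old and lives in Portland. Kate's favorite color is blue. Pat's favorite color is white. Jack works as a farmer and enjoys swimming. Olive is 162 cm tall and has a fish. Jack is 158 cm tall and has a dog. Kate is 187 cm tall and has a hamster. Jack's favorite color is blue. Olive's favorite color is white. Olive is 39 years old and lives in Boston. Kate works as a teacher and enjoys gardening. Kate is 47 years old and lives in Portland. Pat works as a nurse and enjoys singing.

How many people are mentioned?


People: Jack, Pat, Olive, Kate. Count = 4

4


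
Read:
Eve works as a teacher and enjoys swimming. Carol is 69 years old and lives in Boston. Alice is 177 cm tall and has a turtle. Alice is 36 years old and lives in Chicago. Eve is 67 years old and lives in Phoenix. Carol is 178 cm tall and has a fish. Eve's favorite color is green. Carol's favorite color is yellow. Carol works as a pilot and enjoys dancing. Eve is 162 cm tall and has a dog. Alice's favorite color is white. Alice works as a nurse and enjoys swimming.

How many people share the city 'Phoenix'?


Count: 1

1


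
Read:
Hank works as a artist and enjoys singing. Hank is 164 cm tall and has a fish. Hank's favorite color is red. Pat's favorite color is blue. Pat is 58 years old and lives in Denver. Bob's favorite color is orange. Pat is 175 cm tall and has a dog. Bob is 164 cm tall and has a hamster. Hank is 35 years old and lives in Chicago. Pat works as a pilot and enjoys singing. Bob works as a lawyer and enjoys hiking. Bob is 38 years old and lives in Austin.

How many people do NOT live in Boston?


Not in Boston: 3

3


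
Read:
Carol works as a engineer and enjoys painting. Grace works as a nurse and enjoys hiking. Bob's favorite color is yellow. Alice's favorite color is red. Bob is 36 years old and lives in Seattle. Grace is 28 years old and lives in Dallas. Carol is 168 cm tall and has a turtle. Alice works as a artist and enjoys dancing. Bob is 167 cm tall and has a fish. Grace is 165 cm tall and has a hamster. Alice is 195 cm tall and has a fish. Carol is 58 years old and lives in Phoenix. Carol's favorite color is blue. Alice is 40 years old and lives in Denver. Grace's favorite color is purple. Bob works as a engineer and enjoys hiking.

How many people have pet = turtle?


Count: 1

1


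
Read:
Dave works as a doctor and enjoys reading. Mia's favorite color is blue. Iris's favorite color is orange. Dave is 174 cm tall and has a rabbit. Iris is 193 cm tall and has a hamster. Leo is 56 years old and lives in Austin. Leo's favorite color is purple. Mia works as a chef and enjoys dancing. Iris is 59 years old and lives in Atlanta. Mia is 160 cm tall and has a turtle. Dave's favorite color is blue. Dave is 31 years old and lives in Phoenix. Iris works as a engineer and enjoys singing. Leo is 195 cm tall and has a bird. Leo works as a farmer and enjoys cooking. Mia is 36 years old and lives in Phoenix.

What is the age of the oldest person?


Oldest: Iris at 59

59


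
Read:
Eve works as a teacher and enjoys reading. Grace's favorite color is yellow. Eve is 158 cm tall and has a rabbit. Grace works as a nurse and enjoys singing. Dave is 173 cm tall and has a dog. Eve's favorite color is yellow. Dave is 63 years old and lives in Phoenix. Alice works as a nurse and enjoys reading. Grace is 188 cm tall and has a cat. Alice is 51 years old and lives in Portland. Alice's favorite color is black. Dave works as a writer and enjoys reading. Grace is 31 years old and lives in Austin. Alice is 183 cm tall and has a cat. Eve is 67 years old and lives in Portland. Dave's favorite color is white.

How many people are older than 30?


Filter: 4

4


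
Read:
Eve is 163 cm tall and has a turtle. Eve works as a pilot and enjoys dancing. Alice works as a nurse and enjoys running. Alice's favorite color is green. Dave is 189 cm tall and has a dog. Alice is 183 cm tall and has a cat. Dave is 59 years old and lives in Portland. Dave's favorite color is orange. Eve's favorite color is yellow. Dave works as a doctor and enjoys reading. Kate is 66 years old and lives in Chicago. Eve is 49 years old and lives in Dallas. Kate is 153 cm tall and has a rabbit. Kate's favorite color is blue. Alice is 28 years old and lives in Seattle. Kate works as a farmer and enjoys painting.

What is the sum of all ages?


59+49+66+28 = 202

202


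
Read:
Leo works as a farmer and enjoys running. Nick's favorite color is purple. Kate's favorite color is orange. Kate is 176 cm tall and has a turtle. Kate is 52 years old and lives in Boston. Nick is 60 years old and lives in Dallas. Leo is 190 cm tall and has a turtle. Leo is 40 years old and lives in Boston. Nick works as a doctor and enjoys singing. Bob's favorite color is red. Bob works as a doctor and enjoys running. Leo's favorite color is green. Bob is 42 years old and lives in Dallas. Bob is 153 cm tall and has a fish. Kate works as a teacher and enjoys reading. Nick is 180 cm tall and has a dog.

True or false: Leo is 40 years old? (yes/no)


Leo is actually 40. yes

yes


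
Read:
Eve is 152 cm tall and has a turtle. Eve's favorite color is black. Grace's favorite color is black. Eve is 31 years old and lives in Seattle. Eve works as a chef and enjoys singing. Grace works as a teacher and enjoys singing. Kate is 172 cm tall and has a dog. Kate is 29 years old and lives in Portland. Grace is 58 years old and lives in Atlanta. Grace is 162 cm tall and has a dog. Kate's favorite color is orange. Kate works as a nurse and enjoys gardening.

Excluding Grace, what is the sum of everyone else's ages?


Sum (excluding Grace): 60

60


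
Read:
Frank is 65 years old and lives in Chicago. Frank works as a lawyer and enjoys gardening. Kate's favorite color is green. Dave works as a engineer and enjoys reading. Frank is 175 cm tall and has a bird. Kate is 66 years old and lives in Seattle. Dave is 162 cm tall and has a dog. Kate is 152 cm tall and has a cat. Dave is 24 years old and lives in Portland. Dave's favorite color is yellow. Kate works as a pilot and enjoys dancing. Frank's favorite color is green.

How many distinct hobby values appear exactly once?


Unique hobby values: 3

3


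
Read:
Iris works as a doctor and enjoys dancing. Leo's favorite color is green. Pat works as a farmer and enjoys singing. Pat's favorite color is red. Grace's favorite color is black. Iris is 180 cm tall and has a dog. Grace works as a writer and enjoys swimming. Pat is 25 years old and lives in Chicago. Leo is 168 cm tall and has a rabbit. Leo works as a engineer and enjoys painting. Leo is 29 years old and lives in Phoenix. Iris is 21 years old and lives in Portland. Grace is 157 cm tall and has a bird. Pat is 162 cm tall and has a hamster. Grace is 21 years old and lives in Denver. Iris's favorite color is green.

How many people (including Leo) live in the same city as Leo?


Leo lives in Phoenix. Count = 1

1


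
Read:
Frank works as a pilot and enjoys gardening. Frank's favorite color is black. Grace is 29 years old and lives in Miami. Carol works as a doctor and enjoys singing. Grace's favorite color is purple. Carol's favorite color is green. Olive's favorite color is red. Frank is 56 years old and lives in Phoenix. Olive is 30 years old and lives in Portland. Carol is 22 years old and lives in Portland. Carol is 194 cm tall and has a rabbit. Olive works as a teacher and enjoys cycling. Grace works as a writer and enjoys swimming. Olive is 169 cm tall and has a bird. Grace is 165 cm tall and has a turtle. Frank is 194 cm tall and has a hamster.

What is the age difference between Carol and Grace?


|22 - 29| = 7

7


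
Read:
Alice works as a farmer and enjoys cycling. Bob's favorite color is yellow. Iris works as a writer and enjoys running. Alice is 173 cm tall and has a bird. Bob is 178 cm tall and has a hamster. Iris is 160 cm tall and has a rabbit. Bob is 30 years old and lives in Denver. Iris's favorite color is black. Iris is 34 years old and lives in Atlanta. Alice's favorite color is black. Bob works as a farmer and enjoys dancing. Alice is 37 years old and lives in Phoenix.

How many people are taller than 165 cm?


Taller than 165: 2

2


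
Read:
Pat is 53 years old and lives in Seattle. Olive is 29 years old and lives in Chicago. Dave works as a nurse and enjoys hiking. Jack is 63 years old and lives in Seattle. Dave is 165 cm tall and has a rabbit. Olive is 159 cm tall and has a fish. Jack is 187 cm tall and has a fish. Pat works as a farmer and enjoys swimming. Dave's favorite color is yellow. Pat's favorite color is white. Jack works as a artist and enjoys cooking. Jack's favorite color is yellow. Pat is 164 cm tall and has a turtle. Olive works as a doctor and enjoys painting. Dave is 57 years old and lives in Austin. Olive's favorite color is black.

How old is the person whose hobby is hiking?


Person with hobby=hiking is Dave, age 57

57


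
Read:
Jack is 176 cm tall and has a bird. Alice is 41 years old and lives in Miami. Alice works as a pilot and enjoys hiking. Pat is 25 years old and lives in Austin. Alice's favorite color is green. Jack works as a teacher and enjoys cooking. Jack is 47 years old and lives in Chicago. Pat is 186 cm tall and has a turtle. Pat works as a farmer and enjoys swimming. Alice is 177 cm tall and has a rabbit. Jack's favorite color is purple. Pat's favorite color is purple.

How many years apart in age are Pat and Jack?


25 vs 47, diff = 22

22


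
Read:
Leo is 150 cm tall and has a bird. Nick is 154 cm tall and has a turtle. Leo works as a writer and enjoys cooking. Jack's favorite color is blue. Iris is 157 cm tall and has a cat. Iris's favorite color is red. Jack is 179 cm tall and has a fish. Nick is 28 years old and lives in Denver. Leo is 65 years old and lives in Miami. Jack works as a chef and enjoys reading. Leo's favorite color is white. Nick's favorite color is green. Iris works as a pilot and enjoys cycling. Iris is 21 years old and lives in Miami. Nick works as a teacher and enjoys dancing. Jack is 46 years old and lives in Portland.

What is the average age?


Sum=160, n=4, avg=40

40


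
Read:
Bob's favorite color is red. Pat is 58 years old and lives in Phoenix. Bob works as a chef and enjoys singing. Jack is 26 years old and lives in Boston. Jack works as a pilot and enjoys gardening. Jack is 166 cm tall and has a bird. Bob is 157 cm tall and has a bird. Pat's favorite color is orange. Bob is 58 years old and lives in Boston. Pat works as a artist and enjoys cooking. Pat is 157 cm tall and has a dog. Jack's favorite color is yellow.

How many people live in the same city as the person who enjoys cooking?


Person with hobby cooking is Pat, city Phoenix. Count = 1

1


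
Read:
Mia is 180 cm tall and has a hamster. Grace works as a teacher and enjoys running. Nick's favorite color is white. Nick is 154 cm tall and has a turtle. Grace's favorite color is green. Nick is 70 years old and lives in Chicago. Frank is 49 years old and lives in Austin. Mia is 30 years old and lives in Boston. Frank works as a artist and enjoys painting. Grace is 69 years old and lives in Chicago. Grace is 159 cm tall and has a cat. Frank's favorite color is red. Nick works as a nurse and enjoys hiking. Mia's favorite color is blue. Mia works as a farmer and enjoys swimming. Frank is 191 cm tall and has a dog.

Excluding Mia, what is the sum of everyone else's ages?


Sum (excluding Mia): 188

188


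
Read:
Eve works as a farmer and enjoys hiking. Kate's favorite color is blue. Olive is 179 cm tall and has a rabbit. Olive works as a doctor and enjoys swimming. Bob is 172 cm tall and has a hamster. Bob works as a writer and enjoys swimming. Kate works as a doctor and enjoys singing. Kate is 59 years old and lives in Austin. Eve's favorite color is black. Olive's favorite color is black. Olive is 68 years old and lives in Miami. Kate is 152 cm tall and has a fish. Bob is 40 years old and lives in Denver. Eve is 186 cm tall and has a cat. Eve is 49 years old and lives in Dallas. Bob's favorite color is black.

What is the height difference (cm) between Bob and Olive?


|172 - 179| = 7

7


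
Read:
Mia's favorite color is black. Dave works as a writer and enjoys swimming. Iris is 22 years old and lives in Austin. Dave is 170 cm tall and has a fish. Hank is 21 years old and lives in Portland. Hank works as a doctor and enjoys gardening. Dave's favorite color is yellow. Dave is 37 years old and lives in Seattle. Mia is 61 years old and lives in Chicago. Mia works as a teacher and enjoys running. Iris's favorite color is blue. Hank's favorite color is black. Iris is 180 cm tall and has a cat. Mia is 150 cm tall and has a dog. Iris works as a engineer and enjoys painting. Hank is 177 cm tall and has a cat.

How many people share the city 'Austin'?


Count: 1

1


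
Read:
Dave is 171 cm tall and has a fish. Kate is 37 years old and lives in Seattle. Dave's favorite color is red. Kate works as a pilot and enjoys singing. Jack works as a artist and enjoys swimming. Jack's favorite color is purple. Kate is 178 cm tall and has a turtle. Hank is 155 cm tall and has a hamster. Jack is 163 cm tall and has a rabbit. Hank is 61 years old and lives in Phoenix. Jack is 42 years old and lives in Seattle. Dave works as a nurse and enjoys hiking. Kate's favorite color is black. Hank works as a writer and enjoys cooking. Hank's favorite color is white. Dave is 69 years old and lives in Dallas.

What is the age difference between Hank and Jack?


|61 - 42| = 19

19


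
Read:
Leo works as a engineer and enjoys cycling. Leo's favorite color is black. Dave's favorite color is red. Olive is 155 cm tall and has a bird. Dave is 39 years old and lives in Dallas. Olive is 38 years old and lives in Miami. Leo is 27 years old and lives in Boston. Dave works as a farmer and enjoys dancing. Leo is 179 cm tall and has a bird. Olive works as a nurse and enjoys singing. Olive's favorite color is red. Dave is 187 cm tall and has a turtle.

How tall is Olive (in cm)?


Olive is 155 cm tall

155


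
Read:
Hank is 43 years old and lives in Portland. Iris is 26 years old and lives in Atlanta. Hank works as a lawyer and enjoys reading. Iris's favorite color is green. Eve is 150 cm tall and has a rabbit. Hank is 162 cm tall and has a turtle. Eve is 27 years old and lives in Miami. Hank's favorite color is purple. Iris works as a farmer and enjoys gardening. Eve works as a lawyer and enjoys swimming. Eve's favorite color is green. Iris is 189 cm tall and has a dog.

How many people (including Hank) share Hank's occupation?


Hank is a lawyer. Count = 2

2


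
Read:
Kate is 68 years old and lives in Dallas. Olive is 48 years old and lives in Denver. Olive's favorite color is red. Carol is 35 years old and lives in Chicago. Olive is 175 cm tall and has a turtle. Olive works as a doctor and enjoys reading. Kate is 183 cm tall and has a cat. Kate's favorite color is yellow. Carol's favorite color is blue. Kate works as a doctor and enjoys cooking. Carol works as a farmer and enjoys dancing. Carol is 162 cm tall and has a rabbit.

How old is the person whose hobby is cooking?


Person with hobby=cooking is Kate, age 68

68


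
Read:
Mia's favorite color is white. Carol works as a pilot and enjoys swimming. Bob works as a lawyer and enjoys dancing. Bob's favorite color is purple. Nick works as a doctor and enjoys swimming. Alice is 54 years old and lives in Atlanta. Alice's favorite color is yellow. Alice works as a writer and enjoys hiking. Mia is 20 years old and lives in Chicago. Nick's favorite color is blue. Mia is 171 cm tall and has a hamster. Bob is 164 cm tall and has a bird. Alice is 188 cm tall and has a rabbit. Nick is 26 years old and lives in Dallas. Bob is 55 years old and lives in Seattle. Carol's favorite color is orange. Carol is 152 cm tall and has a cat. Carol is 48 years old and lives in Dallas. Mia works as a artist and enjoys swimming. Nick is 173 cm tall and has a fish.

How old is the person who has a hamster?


Person with hamster is Mia, age 20

20


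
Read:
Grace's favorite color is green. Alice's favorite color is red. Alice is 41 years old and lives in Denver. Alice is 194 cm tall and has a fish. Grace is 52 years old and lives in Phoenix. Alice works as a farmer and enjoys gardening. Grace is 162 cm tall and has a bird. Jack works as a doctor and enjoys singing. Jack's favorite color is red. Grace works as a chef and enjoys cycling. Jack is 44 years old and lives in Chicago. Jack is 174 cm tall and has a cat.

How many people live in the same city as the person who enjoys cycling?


Person with hobby cycling is Grace, city Phoenix. Count = 1

1


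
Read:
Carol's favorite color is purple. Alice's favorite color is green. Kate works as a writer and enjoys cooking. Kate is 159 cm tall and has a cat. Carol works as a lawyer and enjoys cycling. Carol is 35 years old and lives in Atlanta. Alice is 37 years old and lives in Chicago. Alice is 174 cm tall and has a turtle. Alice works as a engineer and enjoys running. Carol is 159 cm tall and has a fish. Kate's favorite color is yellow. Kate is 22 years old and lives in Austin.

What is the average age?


Sum=94, n=3, avg=31.33

31.33


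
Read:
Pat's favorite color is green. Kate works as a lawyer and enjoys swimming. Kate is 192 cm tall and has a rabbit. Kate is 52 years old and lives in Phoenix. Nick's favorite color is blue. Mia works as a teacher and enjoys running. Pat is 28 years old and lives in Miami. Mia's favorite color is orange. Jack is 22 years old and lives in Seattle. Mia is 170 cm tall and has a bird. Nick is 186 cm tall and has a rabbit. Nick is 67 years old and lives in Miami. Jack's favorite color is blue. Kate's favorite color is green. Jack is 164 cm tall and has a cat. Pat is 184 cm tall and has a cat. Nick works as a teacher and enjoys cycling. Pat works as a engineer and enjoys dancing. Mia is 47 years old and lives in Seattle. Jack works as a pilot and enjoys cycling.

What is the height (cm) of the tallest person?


Tallest: Kate at 192 cm

192


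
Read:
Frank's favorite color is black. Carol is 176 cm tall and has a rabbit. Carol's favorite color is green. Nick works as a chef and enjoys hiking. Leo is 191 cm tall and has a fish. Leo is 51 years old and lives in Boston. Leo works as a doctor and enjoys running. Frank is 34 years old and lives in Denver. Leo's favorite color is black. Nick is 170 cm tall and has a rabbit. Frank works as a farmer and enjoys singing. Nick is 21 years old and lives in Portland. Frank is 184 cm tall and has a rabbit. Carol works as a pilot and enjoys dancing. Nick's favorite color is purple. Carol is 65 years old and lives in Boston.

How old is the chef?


The chef is Nick, age 21

21


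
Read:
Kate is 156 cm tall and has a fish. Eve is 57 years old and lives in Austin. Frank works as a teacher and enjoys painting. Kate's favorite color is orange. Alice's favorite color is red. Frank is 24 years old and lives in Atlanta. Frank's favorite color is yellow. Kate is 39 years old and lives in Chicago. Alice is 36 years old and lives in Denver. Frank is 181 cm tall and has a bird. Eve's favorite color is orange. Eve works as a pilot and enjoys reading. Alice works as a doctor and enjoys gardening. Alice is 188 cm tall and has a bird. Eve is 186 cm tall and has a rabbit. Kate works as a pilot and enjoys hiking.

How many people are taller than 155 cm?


Taller than 155: 4

4
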